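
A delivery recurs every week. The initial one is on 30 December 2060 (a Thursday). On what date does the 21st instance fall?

The 21st occurrence is 20 intervals after the first: 20 × 7 = 140 days after 30 December 2060.
December has 31 days — 1 day to the end of December leaves 139.
January has 31 days (108 left).
February has 28 days (80 left).
March has 31 days (49 left).
April has 30 days (19 left).
19 days into May → 19 May 2061.

19 May 2061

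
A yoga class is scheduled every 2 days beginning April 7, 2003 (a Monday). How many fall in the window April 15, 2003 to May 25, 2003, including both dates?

21

Occurrences land 2·i days after April 7, 2003 for i = 0, 1, 2, …
April 15, 2003 is 8 days after the start; 8 ÷ 2 = 4 remainder 0. First occurrence in the window: #5 on April 15, 2003 (4×2 = 8 days in).
May 25, 2003 is 48 days after the start; 48 ÷ 2 = 24 remainder 0. Last occurrence in the window: #25 on May 25, 2003.
Occurrences #5 through #25: 21 in total.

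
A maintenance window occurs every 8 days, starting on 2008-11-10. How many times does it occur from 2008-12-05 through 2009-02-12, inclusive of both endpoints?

Occurrences land 8·i days after 2008-11-10 for i = 0, 1, 2, …
2008-12-05 is 25 days after the start; 25 ÷ 8 = 3 remainder 1; since the remainder is 1, round up to i = 4. First occurrence in the window: #5 on 2008-12-12 (4×8 = 32 days in).
2009-02-12 is 94 days after the start; 94 ÷ 8 = 11 remainder 6. Last occurrence in the window: #12 on 2009-02-06.
Occurrences #5 through #12: 8 in total.

8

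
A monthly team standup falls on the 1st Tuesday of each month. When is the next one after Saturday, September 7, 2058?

September 2058 starts on a Sunday, so its 1st Tuesday is September 3, 2058 (2 days in).
That is not after September 7, 2058, so look at October 2058.
October 2058 starts on a Tuesday, so its 1st Tuesday is October 1, 2058.

October 1, 2058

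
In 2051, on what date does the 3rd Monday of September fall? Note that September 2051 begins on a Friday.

September 18, 2051

September 2051 begins on a Friday, so the first Monday is September 4 (3 days later).
The 3rd Monday is 2 weeks later: 4 + 14 = 18.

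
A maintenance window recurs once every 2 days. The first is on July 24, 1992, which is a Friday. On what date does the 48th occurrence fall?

October 26, 1992

The 48th occurrence is 47 intervals after the first: 47 × 2 = 94 days after July 24, 1992.
July has 31 days — 7 days to the end of July leaves 87.
August has 31 days (56 left).
September has 30 days (26 left).
26 days into October → October 26, 1992.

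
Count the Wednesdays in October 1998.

4

October 1, 1998 is a Thursday; the first Wednesday on or after it is October 7, 1998 (6 days later).
From October 7, 1998 to October 31, 1998 is 31 − 7 = 24 days.
24 ÷ 7 = 3 full weeks with remainder 3, so 3 more Wednesdays after the first → 4.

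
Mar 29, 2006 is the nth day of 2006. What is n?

Days in months before Mar: 31 + 28 = 59.
Plus 29 days into Mar → day 88.

88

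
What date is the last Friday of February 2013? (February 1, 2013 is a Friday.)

February 2013 begins on a Friday, so the first Friday is February 1.
February 2013 has 28 days. Adding weeks: 1, 8, 15, 22 — the last one ≤ 28 is the 22nd.

February 22, 2013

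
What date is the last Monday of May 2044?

May 2044 begins on a Sunday, so the first Monday is May 2 (1 day later).
May 2044 has 31 days. Adding weeks: 2, 9, 16, 23, 30 — the last one ≤ 31 is the 30th.

May 30, 2044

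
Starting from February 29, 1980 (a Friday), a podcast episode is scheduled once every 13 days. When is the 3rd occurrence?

March 26, 1980

The 3rd occurrence is 2 intervals after the first: 2 × 13 = 26 days after February 29, 1980.
February has 29 days — 0 days to the end of February leaves 26.
26 days into March → March 26, 1980.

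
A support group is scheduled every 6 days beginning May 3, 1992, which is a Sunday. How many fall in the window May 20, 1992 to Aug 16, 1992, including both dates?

Occurrences land 6·i days after May 3, 1992 for i = 0, 1, 2, …
May 20, 1992 is 17 days after the start; 17 ÷ 6 = 2 remainder 5; since the remainder is 5, round up to i = 3. First occurrence in the window: #4 on May 21, 1992 (3×6 = 18 days in).
Aug 16, 1992 is 105 days after the start; 105 ÷ 6 = 17 remainder 3. Last occurrence in the window: #18 on Aug 13, 1992.
Occurrences #4 through #18: 15 in total.

15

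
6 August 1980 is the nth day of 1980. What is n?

219

Days in months before August: 31 + 29 + 31 + 30 + 31 + 30 + 31 = 213.
Plus 6 days into August → day 219.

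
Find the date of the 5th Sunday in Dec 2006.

Dec 31, 2006

The first Sunday of Dec 2006 is Dec 3.
The 5th Sunday is 4 weeks later: 3 + 28 = 31.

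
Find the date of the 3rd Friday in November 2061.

November 2061 begins on a Tuesday, so the first Friday is November 4 (3 days later).
The 3rd Friday is 2 weeks later: 4 + 14 = 18.

2061-11-18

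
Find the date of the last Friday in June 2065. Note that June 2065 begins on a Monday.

2065-06-26

June 2065 begins on a Monday, so the first Friday is June 5 (4 days later).
June 2065 has 30 days. Adding weeks: 5, 12, 19, 26 — the last one ≤ 30 is the 26th.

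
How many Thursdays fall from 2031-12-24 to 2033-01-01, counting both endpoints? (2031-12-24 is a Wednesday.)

54

2031-12-24 is a Wednesday; the first Thursday on or after it is 2031-12-25 (1 day later).
From 2031-12-25 to 2033-01-01: 6 + 366 + 1 = 373 days (rest of 2031, 2032, to 2033-01-01 in 2033).
373 ÷ 7 = 53 full weeks with remainder 2, so 53 more Thursdays after the first → 54.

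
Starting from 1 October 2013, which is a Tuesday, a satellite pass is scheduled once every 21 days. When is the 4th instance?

3 December 2013

The 4th occurrence is 3 intervals after the first: 3 × 21 = 63 days after 1 October 2013.
October has 31 days — 30 days to the end of October leaves 33.
November has 30 days (3 left).
3 days into December → 3 December 2013.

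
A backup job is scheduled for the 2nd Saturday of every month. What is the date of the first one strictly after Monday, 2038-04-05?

2038-04-10

April 2038 starts on a Thursday; its first Saturday is the 3rd, so the 2nd Saturday is the 10th — 2038-04-10.
2038-04-10 is after 2038-04-05, so that is the next one.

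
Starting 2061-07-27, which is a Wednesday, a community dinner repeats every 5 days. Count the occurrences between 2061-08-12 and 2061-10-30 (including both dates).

16

Occurrences land 5·i days after 2061-07-27 for i = 0, 1, 2, …
2061-08-12 is 16 days after the start; 16 ÷ 5 = 3 remainder 1; since the remainder is 1, round up to i = 4. First occurrence in the window: #5 on 2061-08-16 (4×5 = 20 days in).
2061-10-30 is 95 days after the start; 95 ÷ 5 = 19 remainder 0. Last occurrence in the window: #20 on 2061-10-30.
Occurrences #5 through #20: 16 in total.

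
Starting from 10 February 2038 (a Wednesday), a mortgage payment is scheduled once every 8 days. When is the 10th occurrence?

The 10th occurrence is 9 intervals after the first: 9 × 8 = 72 days after 10 February 2038.
February has 28 days — 18 days to the end of February leaves 54.
March has 31 days (23 left).
23 days into April → 23 April 2038.

23 April 2038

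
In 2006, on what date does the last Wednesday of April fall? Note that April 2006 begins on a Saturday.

2006-04-26

April 2006 begins on a Saturday, so the first Wednesday is April 5 (4 days later).
April 2006 has 30 days. Adding weeks: 5, 12, 19, 26 — the last one ≤ 30 is the 26th.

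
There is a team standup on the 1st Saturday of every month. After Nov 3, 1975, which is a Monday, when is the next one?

Dec 6, 1975

Nov 1975 starts on a Saturday, so its 1st Saturday is Nov 1, 1975.
That is not after Nov 3, 1975, so look at Dec 1975.
Dec 1975 starts on a Monday, so its 1st Saturday is Dec 6, 1975 (5 days in).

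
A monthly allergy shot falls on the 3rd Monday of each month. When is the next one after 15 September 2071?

September 2071 starts on a Tuesday; its first Monday is the 7th, so the 3rd Monday is the 21st — 21 September 2071.
21 September 2071 is after 15 September 2071, so that is the next one.

21 September 2071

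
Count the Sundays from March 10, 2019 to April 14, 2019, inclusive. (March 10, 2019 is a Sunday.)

6

March 10, 2019 is a Sunday; the first Sunday on or after it is March 10, 2019.
From March 10, 2019 to April 14, 2019: 21 + 14 = 35 days (rest of March, April).
35 ÷ 7 = 5 full weeks with remainder 0, so 5 more Sundays after the first → 6.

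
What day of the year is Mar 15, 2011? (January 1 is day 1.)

Days in months before Mar: 31 + 28 = 59.
Plus 15 days into Mar → day 74.

74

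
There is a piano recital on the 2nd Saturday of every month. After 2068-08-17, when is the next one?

2068-09-08

August 2068 starts on a Wednesday; its first Saturday is the 4th, so the 2nd Saturday is the 11th — 2068-08-11.
That is not after 2068-08-17, so look at September 2068.
September 2068 starts on a Saturday; its first Saturday is the 1st, so the 2nd Saturday is the 8th — 2068-09-08.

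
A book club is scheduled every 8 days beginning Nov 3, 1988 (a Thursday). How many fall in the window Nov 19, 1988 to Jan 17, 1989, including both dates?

Occurrences land 8·i days after Nov 3, 1988 for i = 0, 1, 2, …
Nov 19, 1988 is 16 days after the start; 16 ÷ 8 = 2 remainder 0. First occurrence in the window: #3 on Nov 19, 1988 (2×8 = 16 days in).
Jan 17, 1989 is 75 days after the start; 75 ÷ 8 = 9 remainder 3. Last occurrence in the window: #10 on Jan 14, 1989.
Occurrences #3 through #10: 8 in total.

8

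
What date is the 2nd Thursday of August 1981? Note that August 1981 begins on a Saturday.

August 1981 begins on a Saturday, so the first Thursday is August 6 (5 days later).
The 2nd Thursday is 1 weeks later: 6 + 7 = 13.

1981-08-13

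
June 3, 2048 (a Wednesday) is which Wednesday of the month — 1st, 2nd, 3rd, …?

Day 3 falls in week ⌈3/7⌉ of the month.
Days 1–7 hold the 1st Wednesday, 8–14 the 2nd, 15–21 the 3rd, 22–28 the 4th, 29–31 the 5th.
3 is in the range for the 1st.

1st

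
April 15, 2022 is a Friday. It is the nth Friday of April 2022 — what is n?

3rd

Day 15 falls in week ⌈15/7⌉ of the month.
Days 1–7 hold the 1st Friday, 8–14 the 2nd, 15–21 the 3rd, 22–28 the 4th, 29–31 the 5th.
15 is in the range for the 3rd.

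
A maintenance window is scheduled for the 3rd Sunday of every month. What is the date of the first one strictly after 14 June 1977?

June 1977 starts on a Wednesday; its first Sunday is the 5th, so the 3rd Sunday is the 19th — 19 June 1977.
19 June 1977 is after 14 June 1977, so that is the next one.

19 June 1977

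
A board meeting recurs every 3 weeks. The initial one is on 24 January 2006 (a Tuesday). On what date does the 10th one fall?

1 August 2006

The 10th occurrence is 9 intervals after the first: 9 × 21 = 189 days after 24 January 2006.
January has 31 days — 7 days to the end of January leaves 182.
February has 28 days (154 left).
March has 31 days (123 left).
April has 30 days (93 left).
May has 31 days (62 left).
June has 30 days (32 left).
July has 31 days (1 left).
1 day into August → 1 August 2006.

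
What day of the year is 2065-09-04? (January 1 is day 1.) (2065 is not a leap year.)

247

Days in months before September: 31 + 28 + 31 + 30 + 31 + 30 + 31 + 31 = 243.
Plus 4 days into September → day 247.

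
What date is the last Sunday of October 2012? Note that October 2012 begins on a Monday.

28 October 2012

October 2012 begins on a Monday, so the first Sunday is October 7 (6 days later).
October 2012 has 31 days. Adding weeks: 7, 14, 21, 28 — the last one ≤ 31 is the 28th.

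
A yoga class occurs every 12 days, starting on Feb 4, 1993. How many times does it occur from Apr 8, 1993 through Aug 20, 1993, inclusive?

11

Occurrences land 12·i days after Feb 4, 1993 for i = 0, 1, 2, …
Apr 8, 1993 is 63 days after the start; 63 ÷ 12 = 5 remainder 3; since the remainder is 3, round up to i = 6. First occurrence in the window: #7 on Apr 17, 1993 (6×12 = 72 days in).
Aug 20, 1993 is 197 days after the start; 197 ÷ 12 = 16 remainder 5. Last occurrence in the window: #17 on Aug 15, 1993.
Occurrences #7 through #17: 11 in total.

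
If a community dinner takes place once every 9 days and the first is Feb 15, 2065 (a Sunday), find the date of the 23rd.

Sep 1, 2065

The 23rd occurrence is 22 intervals after the first: 22 × 9 = 198 days after Feb 15, 2065.
Feb has 28 days — 13 days to the end of Feb leaves 185.
Mar has 31 days (154 left).
Apr has 30 days (124 left).
May has 31 days (93 left).
Jun has 30 days (63 left).
Jul has 31 days (32 left).
Aug has 31 days (1 left).
1 day into Sep → Sep 1, 2065.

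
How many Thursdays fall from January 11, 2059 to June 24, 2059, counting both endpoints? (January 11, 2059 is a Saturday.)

January 11, 2059 is a Saturday; the first Thursday on or after it is January 16, 2059 (5 days later).
From January 16, 2059 to June 24, 2059: 15 + 28 + 31 + 30 + 31 + 24 = 159 days (rest of January, February, March, April, May, June).
159 ÷ 7 = 22 full weeks with remainder 5, so 22 more Thursdays after the first → 23.

23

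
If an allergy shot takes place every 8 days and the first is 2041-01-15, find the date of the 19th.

The 19th occurrence is 18 intervals after the first: 18 × 8 = 144 days after 2041-01-15.
January has 31 days — 16 days to the end of January leaves 128.
February has 28 days (100 left).
March has 31 days (69 left).
April has 30 days (39 left).
May has 31 days (8 left).
8 days into June → 2041-06-08.

2041-06-08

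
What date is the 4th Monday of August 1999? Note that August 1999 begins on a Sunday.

August 23, 1999

August 1999 begins on a Sunday, so the first Monday is August 2 (1 day later).
The 4th Monday is 3 weeks later: 2 + 21 = 23.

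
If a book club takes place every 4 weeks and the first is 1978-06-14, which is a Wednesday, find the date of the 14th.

The 14th occurrence is 13 intervals after the first: 13 × 28 = 364 days after 1978-06-14.
June has 30 days — 16 days to the end of June leaves 348.
July has 31 days (317 left).
August has 31 days (286 left).
September has 30 days (256 left).
October has 31 days (225 left).
November has 30 days (195 left).
December has 31 days (164 left).
January has 31 days (133 left).
February has 28 days (105 left).
March has 31 days (74 left).
April has 30 days (44 left).
May has 31 days (13 left).
13 days into June → 1979-06-13.

1979-06-13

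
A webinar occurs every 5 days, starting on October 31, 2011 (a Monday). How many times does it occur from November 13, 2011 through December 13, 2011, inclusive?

6

Occurrences land 5·i days after October 31, 2011 for i = 0, 1, 2, …
November 13, 2011 is 13 days after the start; 13 ÷ 5 = 2 remainder 3; since the remainder is 3, round up to i = 3. First occurrence in the window: #4 on November 15, 2011 (3×5 = 15 days in).
December 13, 2011 is 43 days after the start; 43 ÷ 5 = 8 remainder 3. Last occurrence in the window: #9 on December 10, 2011.
Occurrences #4 through #9: 6 in total.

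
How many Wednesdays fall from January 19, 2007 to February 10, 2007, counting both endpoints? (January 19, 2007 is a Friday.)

January 19, 2007 is a Friday; the first Wednesday on or after it is January 24, 2007 (5 days later).
From January 24, 2007 to February 10, 2007: 7 + 10 = 17 days (rest of January, February).
17 ÷ 7 = 2 full weeks with remainder 3, so 2 more Wednesdays after the first → 3.

3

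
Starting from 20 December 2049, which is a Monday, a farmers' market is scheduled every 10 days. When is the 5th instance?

The 5th occurrence is 4 intervals after the first: 4 × 10 = 40 days after 20 December 2049.
December has 31 days — 11 days to the end of December leaves 29.
29 days into January → 29 January 2050.

29 January 2050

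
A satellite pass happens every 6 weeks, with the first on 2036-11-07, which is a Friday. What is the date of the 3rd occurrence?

2037-01-30

The 3rd occurrence is 2 intervals after the first: 2 × 42 = 84 days after 2036-11-07.
November has 30 days — 23 days to the end of November leaves 61.
December has 31 days (30 left).
30 days into January → 2037-01-30.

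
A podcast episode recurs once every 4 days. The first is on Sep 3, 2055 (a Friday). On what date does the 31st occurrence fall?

Jan 1, 2056

The 31st occurrence is 30 intervals after the first: 30 × 4 = 120 days after Sep 3, 2055.
Sep has 30 days — 27 days to the end of Sep leaves 93.
Oct has 31 days (62 left).
Nov has 30 days (32 left).
Dec has 31 days (1 left).
1 day into Jan → Jan 1, 2056.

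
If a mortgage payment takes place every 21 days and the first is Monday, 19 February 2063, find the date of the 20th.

24 March 2064

The 20th occurrence is 19 intervals after the first: 19 × 21 = 399 days after 19 February 2063.
February has 28 days — 9 days to the end of February leaves 390.
March has 31 days (359 left).
April has 30 days (329 left).
May has 31 days (298 left).
June has 30 days (268 left).
July has 31 days (237 left).
August has 31 days (206 left).
September has 30 days (176 left).
October has 31 days (145 left).
November has 30 days (115 left).
December has 31 days (84 left).
January has 31 days (53 left).
February has 29 days (24 left).
24 days into March → 24 March 2064.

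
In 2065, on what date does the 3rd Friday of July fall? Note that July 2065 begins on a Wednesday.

2065-07-17

July 2065 begins on a Wednesday, so the first Friday is July 3 (2 days later).
The 3rd Friday is 2 weeks later: 3 + 14 = 17.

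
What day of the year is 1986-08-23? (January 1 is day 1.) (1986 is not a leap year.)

235

Days in months before August: 31 + 28 + 31 + 30 + 31 + 30 + 31 = 212.
Plus 23 days into August → day 235.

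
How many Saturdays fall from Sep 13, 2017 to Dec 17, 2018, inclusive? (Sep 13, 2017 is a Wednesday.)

Sep 13, 2017 is a Wednesday; the first Saturday on or after it is Sep 16, 2017 (3 days later).
From Sep 16, 2017 to Dec 17, 2018: 106 + 351 = 457 days (rest of 2017, to Dec 17, 2018 in 2018).
457 ÷ 7 = 65 full weeks with remainder 2, so 65 more Saturdays after the first → 66.

66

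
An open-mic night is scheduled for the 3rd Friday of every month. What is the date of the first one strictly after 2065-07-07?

2065-07-17

July 2065 starts on a Wednesday; its first Friday is the 3rd, so the 3rd Friday is the 17th — 2065-07-17.
2065-07-17 is after 2065-07-07, so that is the next one.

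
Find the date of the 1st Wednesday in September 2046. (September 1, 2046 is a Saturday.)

September 2046 begins on a Saturday, so the first Wednesday is September 5 (4 days later).

2046-09-05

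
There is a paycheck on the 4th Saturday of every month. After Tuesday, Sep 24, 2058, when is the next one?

Sep 28, 2058

Sep 2058 starts on a Sunday; its first Saturday is the 7th, so the 4th Saturday is the 28th — Sep 28, 2058.
Sep 28, 2058 is after Sep 24, 2058, so that is the next one.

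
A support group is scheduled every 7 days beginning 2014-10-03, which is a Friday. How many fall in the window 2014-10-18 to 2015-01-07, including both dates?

11

Occurrences land 7·i days after 2014-10-03 for i = 0, 1, 2, …
2014-10-18 is 15 days after the start; 15 ÷ 7 = 2 remainder 1; since the remainder is 1, round up to i = 3. First occurrence in the window: #4 on 2014-10-24 (3×7 = 21 days in).
2015-01-07 is 96 days after the start; 96 ÷ 7 = 13 remainder 5. Last occurrence in the window: #14 on 2015-01-02.
Occurrences #4 through #14: 11 in total.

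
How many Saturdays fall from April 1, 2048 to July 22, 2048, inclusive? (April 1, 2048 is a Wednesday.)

April 1, 2048 is a Wednesday; the first Saturday on or after it is April 4, 2048 (3 days later).
From April 4, 2048 to July 22, 2048: 26 + 31 + 30 + 22 = 109 days (rest of April, May, June, July).
109 ÷ 7 = 15 full weeks with remainder 4, so 15 more Saturdays after the first → 16.

16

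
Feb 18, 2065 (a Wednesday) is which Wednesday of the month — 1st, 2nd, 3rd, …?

3rd

Day 18 falls in week ⌈18/7⌉ of the month.
Days 1–7 hold the 1st Wednesday, 8–14 the 2nd, 15–21 the 3rd, 22–28 the 4th, 29–31 the 5th.
18 is in the range for the 3rd.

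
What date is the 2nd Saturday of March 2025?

8 March 2025

The first Saturday of March 2025 is March 1.
The 2nd Saturday is 1 weeks later: 1 + 7 = 8.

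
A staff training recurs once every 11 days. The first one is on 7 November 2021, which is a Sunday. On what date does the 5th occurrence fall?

The 5th occurrence is 4 intervals after the first: 4 × 11 = 44 days after 7 November 2021.
November has 30 days — 23 days to the end of November leaves 21.
21 days into December → 21 December 2021.

21 December 2021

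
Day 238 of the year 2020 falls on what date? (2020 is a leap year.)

January has 31 days (238 − 31 = 207 remain).
February has 29 days (207 − 29 = 178 remain).
March has 31 days (178 − 31 = 147 remain).
April has 30 days (147 − 30 = 117 remain).
May has 31 days (117 − 31 = 86 remain).
June has 30 days (86 − 30 = 56 remain).
July has 31 days (56 − 31 = 25 remain).
25 into August → August 25.

25 August 2020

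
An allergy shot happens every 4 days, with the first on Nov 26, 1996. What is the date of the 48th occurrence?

The 48th occurrence is 47 intervals after the first: 47 × 4 = 188 days after Nov 26, 1996.
Nov has 30 days — 4 days to the end of Nov leaves 184.
Dec has 31 days (153 left).
Jan has 31 days (122 left).
Feb has 28 days (94 left).
Mar has 31 days (63 left).
Apr has 30 days (33 left).
May has 31 days (2 left).
2 days into Jun → Jun 2, 1997.

Jun 2, 1997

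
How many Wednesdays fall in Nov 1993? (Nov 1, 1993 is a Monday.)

4

Nov 1, 1993 is a Monday; the first Wednesday on or after it is Nov 3, 1993 (2 days later).
From Nov 3, 1993 to Nov 30, 1993 is 30 − 3 = 27 days.
27 ÷ 7 = 3 full weeks with remainder 6, so 3 more Wednesdays after the first → 4.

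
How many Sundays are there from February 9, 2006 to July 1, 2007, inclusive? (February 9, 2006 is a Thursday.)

February 9, 2006 is a Thursday; the first Sunday on or after it is February 12, 2006 (3 days later).
From February 12, 2006 to July 1, 2007: 322 + 182 = 504 days (rest of 2006, to July 1, 2007 in 2007).
504 ÷ 7 = 72 full weeks with remainder 0, so 72 more Sundays after the first → 73.

73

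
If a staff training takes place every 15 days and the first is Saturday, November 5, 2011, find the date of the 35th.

The 35th occurrence is 34 intervals after the first: 34 × 15 = 510 days after November 5, 2011.
November has 30 days — 25 days to the end of November leaves 485.
From end of November to end of 2011 is 31 days (454 left).
2012 has 366 days (88 left).
January has 31 days (57 left).
February has 28 days (29 left).
29 days into March → March 29, 2013.

March 29, 2013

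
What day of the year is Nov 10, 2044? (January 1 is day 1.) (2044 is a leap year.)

315

Days in months before Nov: 31 + 29 + 31 + 30 + 31 + 30 + 31 + 31 + 30 + 31 = 305.
Plus 10 days into Nov → day 315.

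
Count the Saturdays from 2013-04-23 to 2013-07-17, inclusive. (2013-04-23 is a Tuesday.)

12

2013-04-23 is a Tuesday; the first Saturday on or after it is 2013-04-27 (4 days later).
From 2013-04-27 to 2013-07-17: 3 + 31 + 30 + 17 = 81 days (rest of April, May, June, July).
81 ÷ 7 = 11 full weeks with remainder 4, so 11 more Saturdays after the first → 12.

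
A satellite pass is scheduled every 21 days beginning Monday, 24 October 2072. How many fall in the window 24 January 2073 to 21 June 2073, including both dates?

Occurrences land 21·i days after 24 October 2072 for i = 0, 1, 2, …
24 January 2073 is 92 days after the start; 92 ÷ 21 = 4 remainder 8; since the remainder is 8, round up to i = 5. First occurrence in the window: #6 on 6 February 2073 (5×21 = 105 days in).
21 June 2073 is 240 days after the start; 240 ÷ 21 = 11 remainder 9. Last occurrence in the window: #12 on 12 June 2073.
Occurrences #6 through #12: 7 in total.

7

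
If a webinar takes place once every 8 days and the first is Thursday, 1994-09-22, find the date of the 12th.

1994-12-19

The 12th occurrence is 11 intervals after the first: 11 × 8 = 88 days after 1994-09-22.
September has 30 days — 8 days to the end of September leaves 80.
October has 31 days (49 left).
November has 30 days (19 left).
19 days into December → 1994-12-19.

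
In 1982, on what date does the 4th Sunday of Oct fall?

The first Sunday of Oct 1982 is Oct 3.
The 4th Sunday is 3 weeks later: 3 + 21 = 24.

Oct 24, 1982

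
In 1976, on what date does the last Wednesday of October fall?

1976-10-27

October 1976 begins on a Friday, so the first Wednesday is October 6 (5 days later).
October 1976 has 31 days. Adding weeks: 6, 13, 20, 27 — the last one ≤ 31 is the 27th.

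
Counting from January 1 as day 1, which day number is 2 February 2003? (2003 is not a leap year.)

33

Days in months before February: 31 = 31.
Plus 2 days into February → day 33.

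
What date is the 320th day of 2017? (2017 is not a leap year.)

January has 31 days (320 − 31 = 289 remain).
February has 28 days (289 − 28 = 261 remain).
March has 31 days (261 − 31 = 230 remain).
April has 30 days (230 − 30 = 200 remain).
May has 31 days (200 − 31 = 169 remain).
June has 30 days (169 − 30 = 139 remain).
July has 31 days (139 − 31 = 108 remain).
August has 31 days (108 − 31 = 77 remain).
September has 30 days (77 − 30 = 47 remain).
October has 31 days (47 − 31 = 16 remain).
16 into November → November 16.

2017-11-16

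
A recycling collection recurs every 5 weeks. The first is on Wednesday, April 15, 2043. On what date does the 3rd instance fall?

June 24, 2043

The 3rd occurrence is 2 intervals after the first: 2 × 35 = 70 days after April 15, 2043.
April has 30 days — 15 days to the end of April leaves 55.
May has 31 days (24 left).
24 days into June → June 24, 2043.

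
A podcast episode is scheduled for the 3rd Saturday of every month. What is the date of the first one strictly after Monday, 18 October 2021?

20 November 2021

October 2021 starts on a Friday; its first Saturday is the 2nd, so the 3rd Saturday is the 16th — 16 October 2021.
That is not after 18 October 2021, so look at November 2021.
November 2021 starts on a Monday; its first Saturday is the 6th, so the 3rd Saturday is the 20th — 20 November 2021.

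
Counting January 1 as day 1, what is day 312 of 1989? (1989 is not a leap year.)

1989-11-08

January has 31 days (312 − 31 = 281 remain).
February has 28 days (281 − 28 = 253 remain).
March has 31 days (253 − 31 = 222 remain).
April has 30 days (222 − 30 = 192 remain).
May has 31 days (192 − 31 = 161 remain).
June has 30 days (161 − 30 = 131 remain).
July has 31 days (131 − 31 = 100 remain).
August has 31 days (100 − 31 = 69 remain).
September has 30 days (69 − 30 = 39 remain).
October has 31 days (39 − 31 = 8 remain).
8 into November → November 8.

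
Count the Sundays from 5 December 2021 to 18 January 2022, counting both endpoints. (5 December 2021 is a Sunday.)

7

5 December 2021 is a Sunday; the first Sunday on or after it is 5 December 2021.
From 5 December 2021 to 18 January 2022: 26 + 18 = 44 days (rest of December, January).
44 ÷ 7 = 6 full weeks with remainder 2, so 6 more Sundays after the first → 7.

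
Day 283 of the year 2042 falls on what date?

October 10, 2042

January has 31 days (283 − 31 = 252 remain).
February has 28 days (252 − 28 = 224 remain).
March has 31 days (224 − 31 = 193 remain).
April has 30 days (193 − 30 = 163 remain).
May has 31 days (163 − 31 = 132 remain).
June has 30 days (132 − 30 = 102 remain).
July has 31 days (102 − 31 = 71 remain).
August has 31 days (71 − 31 = 40 remain).
September has 30 days (40 − 30 = 10 remain).
10 into October → October 10.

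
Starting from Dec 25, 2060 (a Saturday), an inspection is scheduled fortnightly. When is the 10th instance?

Apr 30, 2061

The 10th occurrence is 9 intervals after the first: 9 × 14 = 126 days after Dec 25, 2060.
Dec has 31 days — 6 days to the end of Dec leaves 120.
Jan has 31 days (89 left).
Feb has 28 days (61 left).
Mar has 31 days (30 left).
30 days into Apr → Apr 30, 2061.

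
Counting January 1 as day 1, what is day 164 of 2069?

13 June 2069

January has 31 days (164 − 31 = 133 remain).
February has 28 days (133 − 28 = 105 remain).
March has 31 days (105 − 31 = 74 remain).
April has 30 days (74 − 30 = 44 remain).
May has 31 days (44 − 31 = 13 remain).
13 into June → June 13.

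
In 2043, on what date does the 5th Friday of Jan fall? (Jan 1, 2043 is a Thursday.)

Jan 30, 2043

Jan 2043 begins on a Thursday, so the first Friday is Jan 2 (1 day later).
The 5th Friday is 4 weeks later: 2 + 28 = 30.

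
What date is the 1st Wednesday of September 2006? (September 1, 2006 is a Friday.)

September 2006 begins on a Friday, so the first Wednesday is September 6 (5 days later).

6 September 2006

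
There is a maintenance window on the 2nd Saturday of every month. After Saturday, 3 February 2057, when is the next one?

February 2057 starts on a Thursday; its first Saturday is the 3rd, so the 2nd Saturday is the 10th — 10 February 2057.
10 February 2057 is after 3 February 2057, so that is the next one.

10 February 2057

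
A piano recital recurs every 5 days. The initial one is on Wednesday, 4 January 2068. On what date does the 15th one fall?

The 15th occurrence is 14 intervals after the first: 14 × 5 = 70 days after 4 January 2068.
January has 31 days — 27 days to the end of January leaves 43.
February has 29 days (14 left).
14 days into March → 14 March 2068.

14 March 2068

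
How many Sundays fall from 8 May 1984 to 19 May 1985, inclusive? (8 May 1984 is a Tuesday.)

8 May 1984 is a Tuesday; the first Sunday on or after it is 13 May 1984 (5 days later).
From 13 May 1984 to 19 May 1985: 232 + 139 = 371 days (rest of 1984, to 19 May 1985 in 1985).
371 ÷ 7 = 53 full weeks with remainder 0, so 53 more Sundays after the first → 54.

54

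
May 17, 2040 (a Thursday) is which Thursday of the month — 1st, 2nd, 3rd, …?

3rd

Day 17 falls in week ⌈17/7⌉ of the month.
Days 1–7 hold the 1st Thursday, 8–14 the 2nd, 15–21 the 3rd, 22–28 the 4th, 29–31 the 5th.
17 is in the range for the 3rd.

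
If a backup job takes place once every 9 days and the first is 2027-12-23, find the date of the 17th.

2028-05-15

The 17th occurrence is 16 intervals after the first: 16 × 9 = 144 days after 2027-12-23.
December has 31 days — 8 days to the end of December leaves 136.
January has 31 days (105 left).
February has 29 days (76 left).
March has 31 days (45 left).
April has 30 days (15 left).
15 days into May → 2028-05-15.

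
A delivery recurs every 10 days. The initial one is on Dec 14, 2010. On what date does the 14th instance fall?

Apr 23, 2011

The 14th occurrence is 13 intervals after the first: 13 × 10 = 130 days after Dec 14, 2010.
Dec has 31 days — 17 days to the end of Dec leaves 113.
Jan has 31 days (82 left).
Feb has 28 days (54 left).
Mar has 31 days (23 left).
23 days into Apr → Apr 23, 2011.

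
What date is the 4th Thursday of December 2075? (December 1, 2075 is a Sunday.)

December 2075 begins on a Sunday, so the first Thursday is December 5 (4 days later).
The 4th Thursday is 3 weeks later: 5 + 21 = 26.

26 December 2075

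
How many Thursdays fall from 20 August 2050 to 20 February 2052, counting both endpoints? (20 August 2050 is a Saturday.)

20 August 2050 is a Saturday; the first Thursday on or after it is 25 August 2050 (5 days later).
From 25 August 2050 to 20 February 2052: 128 + 365 + 51 = 544 days (rest of 2050, 2051, to 20 February 2052 in 2052).
544 ÷ 7 = 77 full weeks with remainder 5, so 77 more Thursdays after the first → 78.

78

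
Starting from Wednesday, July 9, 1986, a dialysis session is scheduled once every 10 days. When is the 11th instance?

October 17, 1986

The 11th occurrence is 10 intervals after the first: 10 × 10 = 100 days after July 9, 1986.
July has 31 days — 22 days to the end of July leaves 78.
August has 31 days (47 left).
September has 30 days (17 left).
17 days into October → October 17, 1986.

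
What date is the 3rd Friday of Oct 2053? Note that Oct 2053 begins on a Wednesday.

Oct 2053 begins on a Wednesday, so the first Friday is Oct 3 (2 days later).
The 3rd Friday is 2 weeks later: 3 + 14 = 17.

Oct 17, 2053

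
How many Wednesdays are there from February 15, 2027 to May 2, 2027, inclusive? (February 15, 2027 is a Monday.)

11

February 15, 2027 is a Monday; the first Wednesday on or after it is February 17, 2027 (2 days later).
From February 17, 2027 to May 2, 2027: 11 + 31 + 30 + 2 = 74 days (rest of February, March, April, May).
74 ÷ 7 = 10 full weeks with remainder 4, so 10 more Wednesdays after the first → 11.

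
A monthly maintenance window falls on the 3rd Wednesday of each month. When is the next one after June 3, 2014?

June 2014 starts on a Sunday; its first Wednesday is the 4th, so the 3rd Wednesday is the 18th — June 18, 2014.
June 18, 2014 is after June 3, 2014, so that is the next one.

June 18, 2014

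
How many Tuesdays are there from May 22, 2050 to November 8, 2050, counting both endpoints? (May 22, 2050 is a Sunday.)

25

May 22, 2050 is a Sunday; the first Tuesday on or after it is May 24, 2050 (2 days later).
From May 24, 2050 to November 8, 2050: 7 + 30 + 31 + 31 + 30 + 31 + 8 = 168 days (rest of May, June, July, August, September, October, November).
168 ÷ 7 = 24 full weeks with remainder 0, so 24 more Tuesdays after the first → 25.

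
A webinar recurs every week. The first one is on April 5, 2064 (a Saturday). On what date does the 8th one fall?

The 8th occurrence is 7 intervals after the first: 7 × 7 = 49 days after April 5, 2064.
April has 30 days — 25 days to the end of April leaves 24.
24 days into May → May 24, 2064.

May 24, 2064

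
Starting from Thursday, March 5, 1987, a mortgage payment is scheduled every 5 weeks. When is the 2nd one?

The 2nd occurrence is 1 interval after the first: 1 × 35 = 35 days after March 5, 1987.
March has 31 days — 26 days to the end of March leaves 9.
9 days into April → April 9, 1987.

April 9, 1987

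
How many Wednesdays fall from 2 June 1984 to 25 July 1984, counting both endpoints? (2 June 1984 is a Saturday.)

8

2 June 1984 is a Saturday; the first Wednesday on or after it is 6 June 1984 (4 days later).
From 6 June 1984 to 25 July 1984: 24 + 25 = 49 days (rest of June, July).
49 ÷ 7 = 7 full weeks with remainder 0, so 7 more Wednesdays after the first → 8.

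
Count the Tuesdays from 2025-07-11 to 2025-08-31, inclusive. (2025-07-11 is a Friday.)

2025-07-11 is a Friday; the first Tuesday on or after it is 2025-07-15 (4 days later).
From 2025-07-15 to 2025-08-31: 16 + 31 = 47 days (rest of July, August).
47 ÷ 7 = 6 full weeks with remainder 5, so 6 more Tuesdays after the first → 7.

7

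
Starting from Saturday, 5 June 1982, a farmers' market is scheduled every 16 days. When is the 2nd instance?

The 2nd occurrence is 1 interval after the first: 1 × 16 = 16 days after 5 June 1982.
16 days later is 21 June 1982.

21 June 1982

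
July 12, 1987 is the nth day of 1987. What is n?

193

Days in months before July: 31 + 28 + 31 + 30 + 31 + 30 = 181.
Plus 12 days into July → day 193.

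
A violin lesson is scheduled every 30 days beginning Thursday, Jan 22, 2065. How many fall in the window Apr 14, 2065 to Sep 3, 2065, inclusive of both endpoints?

Occurrences land 30·i days after Jan 22, 2065 for i = 0, 1, 2, …
Apr 14, 2065 is 82 days after the start; 82 ÷ 30 = 2 remainder 22; since the remainder is 22, round up to i = 3. First occurrence in the window: #4 on Apr 22, 2065 (3×30 = 90 days in).
Sep 3, 2065 is 224 days after the start; 224 ÷ 30 = 7 remainder 14. Last occurrence in the window: #8 on Aug 20, 2065.
Occurrences #4 through #8: 5 in total.

5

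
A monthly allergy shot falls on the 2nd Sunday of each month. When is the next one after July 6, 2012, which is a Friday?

July 2012 starts on a Sunday; its first Sunday is the 1st, so the 2nd Sunday is the 8th — July 8, 2012.
July 8, 2012 is after July 6, 2012, so that is the next one.

July 8, 2012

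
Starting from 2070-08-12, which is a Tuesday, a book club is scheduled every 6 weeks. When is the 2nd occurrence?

The 2nd occurrence is 1 interval after the first: 1 × 42 = 42 days after 2070-08-12.
August has 31 days — 19 days to the end of August leaves 23.
23 days into September → 2070-09-23.

2070-09-23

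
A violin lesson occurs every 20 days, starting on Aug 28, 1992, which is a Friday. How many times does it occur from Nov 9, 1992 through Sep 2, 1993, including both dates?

Occurrences land 20·i days after Aug 28, 1992 for i = 0, 1, 2, …
Nov 9, 1992 is 73 days after the start; 73 ÷ 20 = 3 remainder 13; since the remainder is 13, round up to i = 4. First occurrence in the window: #5 on Nov 16, 1992 (4×20 = 80 days in).
Sep 2, 1993 is 370 days after the start; 370 ÷ 20 = 18 remainder 10. Last occurrence in the window: #19 on Aug 23, 1993.
Occurrences #5 through #19: 15 in total.

15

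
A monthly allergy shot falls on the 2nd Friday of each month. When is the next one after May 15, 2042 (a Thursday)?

May 2042 starts on a Thursday; its first Friday is the 2nd, so the 2nd Friday is the 9th — May 9, 2042.
That is not after May 15, 2042, so look at June 2042.
June 2042 starts on a Sunday; its first Friday is the 6th, so the 2nd Friday is the 13th — June 13, 2042.

June 13, 2042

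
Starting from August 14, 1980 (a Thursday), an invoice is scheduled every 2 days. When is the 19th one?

The 19th occurrence is 18 intervals after the first: 18 × 2 = 36 days after August 14, 1980.
August has 31 days — 17 days to the end of August leaves 19.
19 days into September → September 19, 1980.

September 19, 1980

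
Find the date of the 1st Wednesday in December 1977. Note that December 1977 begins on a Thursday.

1977-12-07

December 1977 begins on a Thursday, so the first Wednesday is December 7 (6 days later).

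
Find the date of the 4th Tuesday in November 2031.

2031-11-25

November 2031 begins on a Saturday, so the first Tuesday is November 4 (3 days later).
The 4th Tuesday is 3 weeks later: 4 + 21 = 25.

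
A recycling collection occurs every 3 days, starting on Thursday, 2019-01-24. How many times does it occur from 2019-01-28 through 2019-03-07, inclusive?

13

Occurrences land 3·i days after 2019-01-24 for i = 0, 1, 2, …
2019-01-28 is 4 days after the start; 4 ÷ 3 = 1 remainder 1; since the remainder is 1, round up to i = 2. First occurrence in the window: #3 on 2019-01-30 (2×3 = 6 days in).
2019-03-07 is 42 days after the start; 42 ÷ 3 = 14 remainder 0. Last occurrence in the window: #15 on 2019-03-07.
Occurrences #3 through #15: 13 in total.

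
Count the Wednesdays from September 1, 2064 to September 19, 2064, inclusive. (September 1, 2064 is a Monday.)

September 1, 2064 is a Monday; the first Wednesday on or after it is September 3, 2064 (2 days later).
From September 3, 2064 to September 19, 2064 is 19 − 3 = 16 days.
16 ÷ 7 = 2 full weeks with remainder 2, so 2 more Wednesdays after the first → 3.

3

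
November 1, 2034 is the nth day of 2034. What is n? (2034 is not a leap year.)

305

Days in months before November: 31 + 28 + 31 + 30 + 31 + 30 + 31 + 31 + 30 + 31 = 304.
Plus 1 day into November → day 305.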